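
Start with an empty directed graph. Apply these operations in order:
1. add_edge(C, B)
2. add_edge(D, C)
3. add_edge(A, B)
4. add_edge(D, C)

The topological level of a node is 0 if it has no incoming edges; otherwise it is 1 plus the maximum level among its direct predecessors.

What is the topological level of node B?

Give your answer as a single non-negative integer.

Op 1: add_edge(C, B). Edges now: 1
Op 2: add_edge(D, C). Edges now: 2
Op 3: add_edge(A, B). Edges now: 3
Op 4: add_edge(D, C) (duplicate, no change). Edges now: 3
Compute levels (Kahn BFS):
  sources (in-degree 0): A, D
  process A: level=0
    A->B: in-degree(B)=1, level(B)>=1
  process D: level=0
    D->C: in-degree(C)=0, level(C)=1, enqueue
  process C: level=1
    C->B: in-degree(B)=0, level(B)=2, enqueue
  process B: level=2
All levels: A:0, B:2, C:1, D:0
level(B) = 2

Answer: 2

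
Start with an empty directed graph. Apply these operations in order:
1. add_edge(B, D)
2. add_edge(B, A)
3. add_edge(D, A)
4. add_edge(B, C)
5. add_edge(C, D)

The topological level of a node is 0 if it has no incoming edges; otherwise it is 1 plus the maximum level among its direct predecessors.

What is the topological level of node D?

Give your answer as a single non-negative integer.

Answer: 2

Derivation:
Op 1: add_edge(B, D). Edges now: 1
Op 2: add_edge(B, A). Edges now: 2
Op 3: add_edge(D, A). Edges now: 3
Op 4: add_edge(B, C). Edges now: 4
Op 5: add_edge(C, D). Edges now: 5
Compute levels (Kahn BFS):
  sources (in-degree 0): B
  process B: level=0
    B->A: in-degree(A)=1, level(A)>=1
    B->C: in-degree(C)=0, level(C)=1, enqueue
    B->D: in-degree(D)=1, level(D)>=1
  process C: level=1
    C->D: in-degree(D)=0, level(D)=2, enqueue
  process D: level=2
    D->A: in-degree(A)=0, level(A)=3, enqueue
  process A: level=3
All levels: A:3, B:0, C:1, D:2
level(D) = 2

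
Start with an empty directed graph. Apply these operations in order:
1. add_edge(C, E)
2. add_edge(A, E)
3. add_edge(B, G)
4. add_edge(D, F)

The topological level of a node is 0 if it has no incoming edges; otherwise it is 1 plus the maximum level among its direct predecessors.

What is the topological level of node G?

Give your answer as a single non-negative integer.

Answer: 1

Derivation:
Op 1: add_edge(C, E). Edges now: 1
Op 2: add_edge(A, E). Edges now: 2
Op 3: add_edge(B, G). Edges now: 3
Op 4: add_edge(D, F). Edges now: 4
Compute levels (Kahn BFS):
  sources (in-degree 0): A, B, C, D
  process A: level=0
    A->E: in-degree(E)=1, level(E)>=1
  process B: level=0
    B->G: in-degree(G)=0, level(G)=1, enqueue
  process C: level=0
    C->E: in-degree(E)=0, level(E)=1, enqueue
  process D: level=0
    D->F: in-degree(F)=0, level(F)=1, enqueue
  process G: level=1
  process E: level=1
  process F: level=1
All levels: A:0, B:0, C:0, D:0, E:1, F:1, G:1
level(G) = 1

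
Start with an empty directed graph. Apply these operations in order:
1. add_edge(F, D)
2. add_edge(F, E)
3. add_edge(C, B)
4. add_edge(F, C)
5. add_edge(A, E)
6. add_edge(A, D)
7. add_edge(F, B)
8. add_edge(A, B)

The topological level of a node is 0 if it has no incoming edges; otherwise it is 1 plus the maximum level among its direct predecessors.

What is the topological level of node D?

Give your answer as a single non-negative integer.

Answer: 1

Derivation:
Op 1: add_edge(F, D). Edges now: 1
Op 2: add_edge(F, E). Edges now: 2
Op 3: add_edge(C, B). Edges now: 3
Op 4: add_edge(F, C). Edges now: 4
Op 5: add_edge(A, E). Edges now: 5
Op 6: add_edge(A, D). Edges now: 6
Op 7: add_edge(F, B). Edges now: 7
Op 8: add_edge(A, B). Edges now: 8
Compute levels (Kahn BFS):
  sources (in-degree 0): A, F
  process A: level=0
    A->B: in-degree(B)=2, level(B)>=1
    A->D: in-degree(D)=1, level(D)>=1
    A->E: in-degree(E)=1, level(E)>=1
  process F: level=0
    F->B: in-degree(B)=1, level(B)>=1
    F->C: in-degree(C)=0, level(C)=1, enqueue
    F->D: in-degree(D)=0, level(D)=1, enqueue
    F->E: in-degree(E)=0, level(E)=1, enqueue
  process C: level=1
    C->B: in-degree(B)=0, level(B)=2, enqueue
  process D: level=1
  process E: level=1
  process B: level=2
All levels: A:0, B:2, C:1, D:1, E:1, F:0
level(D) = 1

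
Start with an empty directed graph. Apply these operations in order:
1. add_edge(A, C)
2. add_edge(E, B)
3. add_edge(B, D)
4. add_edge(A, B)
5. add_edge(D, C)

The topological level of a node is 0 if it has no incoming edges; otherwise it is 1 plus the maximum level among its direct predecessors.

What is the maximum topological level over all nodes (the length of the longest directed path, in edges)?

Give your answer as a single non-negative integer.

Op 1: add_edge(A, C). Edges now: 1
Op 2: add_edge(E, B). Edges now: 2
Op 3: add_edge(B, D). Edges now: 3
Op 4: add_edge(A, B). Edges now: 4
Op 5: add_edge(D, C). Edges now: 5
Compute levels (Kahn BFS):
  sources (in-degree 0): A, E
  process A: level=0
    A->B: in-degree(B)=1, level(B)>=1
    A->C: in-degree(C)=1, level(C)>=1
  process E: level=0
    E->B: in-degree(B)=0, level(B)=1, enqueue
  process B: level=1
    B->D: in-degree(D)=0, level(D)=2, enqueue
  process D: level=2
    D->C: in-degree(C)=0, level(C)=3, enqueue
  process C: level=3
All levels: A:0, B:1, C:3, D:2, E:0
max level = 3

Answer: 3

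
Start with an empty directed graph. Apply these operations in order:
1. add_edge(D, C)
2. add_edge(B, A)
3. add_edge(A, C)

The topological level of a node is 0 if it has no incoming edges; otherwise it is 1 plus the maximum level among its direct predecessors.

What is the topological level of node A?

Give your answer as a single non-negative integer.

Answer: 1

Derivation:
Op 1: add_edge(D, C). Edges now: 1
Op 2: add_edge(B, A). Edges now: 2
Op 3: add_edge(A, C). Edges now: 3
Compute levels (Kahn BFS):
  sources (in-degree 0): B, D
  process B: level=0
    B->A: in-degree(A)=0, level(A)=1, enqueue
  process D: level=0
    D->C: in-degree(C)=1, level(C)>=1
  process A: level=1
    A->C: in-degree(C)=0, level(C)=2, enqueue
  process C: level=2
All levels: A:1, B:0, C:2, D:0
level(A) = 1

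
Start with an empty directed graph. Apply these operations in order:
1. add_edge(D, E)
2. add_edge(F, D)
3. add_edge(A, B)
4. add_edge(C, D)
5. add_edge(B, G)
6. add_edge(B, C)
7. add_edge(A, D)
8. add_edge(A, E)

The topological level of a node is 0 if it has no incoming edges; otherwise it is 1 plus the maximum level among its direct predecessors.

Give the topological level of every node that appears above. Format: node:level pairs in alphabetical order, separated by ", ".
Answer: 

Answer: A:0, B:1, C:2, D:3, E:4, F:0, G:2

Derivation:
Op 1: add_edge(D, E). Edges now: 1
Op 2: add_edge(F, D). Edges now: 2
Op 3: add_edge(A, B). Edges now: 3
Op 4: add_edge(C, D). Edges now: 4
Op 5: add_edge(B, G). Edges now: 5
Op 6: add_edge(B, C). Edges now: 6
Op 7: add_edge(A, D). Edges now: 7
Op 8: add_edge(A, E). Edges now: 8
Compute levels (Kahn BFS):
  sources (in-degree 0): A, F
  process A: level=0
    A->B: in-degree(B)=0, level(B)=1, enqueue
    A->D: in-degree(D)=2, level(D)>=1
    A->E: in-degree(E)=1, level(E)>=1
  process F: level=0
    F->D: in-degree(D)=1, level(D)>=1
  process B: level=1
    B->C: in-degree(C)=0, level(C)=2, enqueue
    B->G: in-degree(G)=0, level(G)=2, enqueue
  process C: level=2
    C->D: in-degree(D)=0, level(D)=3, enqueue
  process G: level=2
  process D: level=3
    D->E: in-degree(E)=0, level(E)=4, enqueue
  process E: level=4
All levels: A:0, B:1, C:2, D:3, E:4, F:0, G:2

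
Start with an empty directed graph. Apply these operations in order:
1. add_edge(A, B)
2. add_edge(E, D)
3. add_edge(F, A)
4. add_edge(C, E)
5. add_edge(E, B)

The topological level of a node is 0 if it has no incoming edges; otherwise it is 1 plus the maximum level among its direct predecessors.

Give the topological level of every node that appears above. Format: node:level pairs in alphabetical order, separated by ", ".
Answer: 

Answer: A:1, B:2, C:0, D:2, E:1, F:0

Derivation:
Op 1: add_edge(A, B). Edges now: 1
Op 2: add_edge(E, D). Edges now: 2
Op 3: add_edge(F, A). Edges now: 3
Op 4: add_edge(C, E). Edges now: 4
Op 5: add_edge(E, B). Edges now: 5
Compute levels (Kahn BFS):
  sources (in-degree 0): C, F
  process C: level=0
    C->E: in-degree(E)=0, level(E)=1, enqueue
  process F: level=0
    F->A: in-degree(A)=0, level(A)=1, enqueue
  process E: level=1
    E->B: in-degree(B)=1, level(B)>=2
    E->D: in-degree(D)=0, level(D)=2, enqueue
  process A: level=1
    A->B: in-degree(B)=0, level(B)=2, enqueue
  process D: level=2
  process B: level=2
All levels: A:1, B:2, C:0, D:2, E:1, F:0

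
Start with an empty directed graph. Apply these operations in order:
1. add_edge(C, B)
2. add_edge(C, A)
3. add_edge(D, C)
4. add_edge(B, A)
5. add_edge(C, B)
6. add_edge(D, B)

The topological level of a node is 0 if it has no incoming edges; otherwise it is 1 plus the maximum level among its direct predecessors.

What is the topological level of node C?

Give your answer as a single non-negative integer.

Op 1: add_edge(C, B). Edges now: 1
Op 2: add_edge(C, A). Edges now: 2
Op 3: add_edge(D, C). Edges now: 3
Op 4: add_edge(B, A). Edges now: 4
Op 5: add_edge(C, B) (duplicate, no change). Edges now: 4
Op 6: add_edge(D, B). Edges now: 5
Compute levels (Kahn BFS):
  sources (in-degree 0): D
  process D: level=0
    D->B: in-degree(B)=1, level(B)>=1
    D->C: in-degree(C)=0, level(C)=1, enqueue
  process C: level=1
    C->A: in-degree(A)=1, level(A)>=2
    C->B: in-degree(B)=0, level(B)=2, enqueue
  process B: level=2
    B->A: in-degree(A)=0, level(A)=3, enqueue
  process A: level=3
All levels: A:3, B:2, C:1, D:0
level(C) = 1

Answer: 1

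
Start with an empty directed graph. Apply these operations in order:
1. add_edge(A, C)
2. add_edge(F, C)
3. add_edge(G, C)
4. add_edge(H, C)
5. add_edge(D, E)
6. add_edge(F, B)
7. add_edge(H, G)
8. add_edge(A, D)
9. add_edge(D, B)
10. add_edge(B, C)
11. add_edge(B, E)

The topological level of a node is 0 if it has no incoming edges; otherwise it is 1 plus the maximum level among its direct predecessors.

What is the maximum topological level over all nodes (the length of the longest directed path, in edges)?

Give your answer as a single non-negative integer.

Op 1: add_edge(A, C). Edges now: 1
Op 2: add_edge(F, C). Edges now: 2
Op 3: add_edge(G, C). Edges now: 3
Op 4: add_edge(H, C). Edges now: 4
Op 5: add_edge(D, E). Edges now: 5
Op 6: add_edge(F, B). Edges now: 6
Op 7: add_edge(H, G). Edges now: 7
Op 8: add_edge(A, D). Edges now: 8
Op 9: add_edge(D, B). Edges now: 9
Op 10: add_edge(B, C). Edges now: 10
Op 11: add_edge(B, E). Edges now: 11
Compute levels (Kahn BFS):
  sources (in-degree 0): A, F, H
  process A: level=0
    A->C: in-degree(C)=4, level(C)>=1
    A->D: in-degree(D)=0, level(D)=1, enqueue
  process F: level=0
    F->B: in-degree(B)=1, level(B)>=1
    F->C: in-degree(C)=3, level(C)>=1
  process H: level=0
    H->C: in-degree(C)=2, level(C)>=1
    H->G: in-degree(G)=0, level(G)=1, enqueue
  process D: level=1
    D->B: in-degree(B)=0, level(B)=2, enqueue
    D->E: in-degree(E)=1, level(E)>=2
  process G: level=1
    G->C: in-degree(C)=1, level(C)>=2
  process B: level=2
    B->C: in-degree(C)=0, level(C)=3, enqueue
    B->E: in-degree(E)=0, level(E)=3, enqueue
  process C: level=3
  process E: level=3
All levels: A:0, B:2, C:3, D:1, E:3, F:0, G:1, H:0
max level = 3

Answer: 3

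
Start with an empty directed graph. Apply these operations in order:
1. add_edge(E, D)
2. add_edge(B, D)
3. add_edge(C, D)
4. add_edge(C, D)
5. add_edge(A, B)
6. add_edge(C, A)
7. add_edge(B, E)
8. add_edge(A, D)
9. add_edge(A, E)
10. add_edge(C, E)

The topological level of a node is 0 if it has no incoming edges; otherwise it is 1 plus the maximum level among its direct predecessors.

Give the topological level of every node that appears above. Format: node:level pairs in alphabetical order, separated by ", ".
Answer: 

Op 1: add_edge(E, D). Edges now: 1
Op 2: add_edge(B, D). Edges now: 2
Op 3: add_edge(C, D). Edges now: 3
Op 4: add_edge(C, D) (duplicate, no change). Edges now: 3
Op 5: add_edge(A, B). Edges now: 4
Op 6: add_edge(C, A). Edges now: 5
Op 7: add_edge(B, E). Edges now: 6
Op 8: add_edge(A, D). Edges now: 7
Op 9: add_edge(A, E). Edges now: 8
Op 10: add_edge(C, E). Edges now: 9
Compute levels (Kahn BFS):
  sources (in-degree 0): C
  process C: level=0
    C->A: in-degree(A)=0, level(A)=1, enqueue
    C->D: in-degree(D)=3, level(D)>=1
    C->E: in-degree(E)=2, level(E)>=1
  process A: level=1
    A->B: in-degree(B)=0, level(B)=2, enqueue
    A->D: in-degree(D)=2, level(D)>=2
    A->E: in-degree(E)=1, level(E)>=2
  process B: level=2
    B->D: in-degree(D)=1, level(D)>=3
    B->E: in-degree(E)=0, level(E)=3, enqueue
  process E: level=3
    E->D: in-degree(D)=0, level(D)=4, enqueue
  process D: level=4
All levels: A:1, B:2, C:0, D:4, E:3

Answer: A:1, B:2, C:0, D:4, E:3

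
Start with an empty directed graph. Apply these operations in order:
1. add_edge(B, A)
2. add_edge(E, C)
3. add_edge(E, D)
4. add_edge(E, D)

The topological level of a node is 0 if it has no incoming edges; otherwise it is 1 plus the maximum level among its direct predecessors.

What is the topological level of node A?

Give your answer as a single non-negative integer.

Op 1: add_edge(B, A). Edges now: 1
Op 2: add_edge(E, C). Edges now: 2
Op 3: add_edge(E, D). Edges now: 3
Op 4: add_edge(E, D) (duplicate, no change). Edges now: 3
Compute levels (Kahn BFS):
  sources (in-degree 0): B, E
  process B: level=0
    B->A: in-degree(A)=0, level(A)=1, enqueue
  process E: level=0
    E->C: in-degree(C)=0, level(C)=1, enqueue
    E->D: in-degree(D)=0, level(D)=1, enqueue
  process A: level=1
  process C: level=1
  process D: level=1
All levels: A:1, B:0, C:1, D:1, E:0
level(A) = 1

Answer: 1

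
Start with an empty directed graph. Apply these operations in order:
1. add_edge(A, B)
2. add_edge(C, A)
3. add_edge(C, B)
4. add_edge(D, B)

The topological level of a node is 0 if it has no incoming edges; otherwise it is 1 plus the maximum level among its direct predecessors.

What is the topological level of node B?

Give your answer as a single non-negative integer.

Answer: 2

Derivation:
Op 1: add_edge(A, B). Edges now: 1
Op 2: add_edge(C, A). Edges now: 2
Op 3: add_edge(C, B). Edges now: 3
Op 4: add_edge(D, B). Edges now: 4
Compute levels (Kahn BFS):
  sources (in-degree 0): C, D
  process C: level=0
    C->A: in-degree(A)=0, level(A)=1, enqueue
    C->B: in-degree(B)=2, level(B)>=1
  process D: level=0
    D->B: in-degree(B)=1, level(B)>=1
  process A: level=1
    A->B: in-degree(B)=0, level(B)=2, enqueue
  process B: level=2
All levels: A:1, B:2, C:0, D:0
level(B) = 2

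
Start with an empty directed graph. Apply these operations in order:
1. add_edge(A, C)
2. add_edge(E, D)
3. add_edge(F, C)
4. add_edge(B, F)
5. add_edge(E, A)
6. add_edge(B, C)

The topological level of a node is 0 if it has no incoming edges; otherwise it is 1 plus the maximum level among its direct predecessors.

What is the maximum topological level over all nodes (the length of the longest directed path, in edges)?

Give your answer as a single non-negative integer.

Answer: 2

Derivation:
Op 1: add_edge(A, C). Edges now: 1
Op 2: add_edge(E, D). Edges now: 2
Op 3: add_edge(F, C). Edges now: 3
Op 4: add_edge(B, F). Edges now: 4
Op 5: add_edge(E, A). Edges now: 5
Op 6: add_edge(B, C). Edges now: 6
Compute levels (Kahn BFS):
  sources (in-degree 0): B, E
  process B: level=0
    B->C: in-degree(C)=2, level(C)>=1
    B->F: in-degree(F)=0, level(F)=1, enqueue
  process E: level=0
    E->A: in-degree(A)=0, level(A)=1, enqueue
    E->D: in-degree(D)=0, level(D)=1, enqueue
  process F: level=1
    F->C: in-degree(C)=1, level(C)>=2
  process A: level=1
    A->C: in-degree(C)=0, level(C)=2, enqueue
  process D: level=1
  process C: level=2
All levels: A:1, B:0, C:2, D:1, E:0, F:1
max level = 2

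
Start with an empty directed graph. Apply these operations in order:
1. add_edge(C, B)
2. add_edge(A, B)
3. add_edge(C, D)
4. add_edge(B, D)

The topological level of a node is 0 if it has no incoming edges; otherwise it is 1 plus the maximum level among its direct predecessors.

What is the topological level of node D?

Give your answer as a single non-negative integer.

Op 1: add_edge(C, B). Edges now: 1
Op 2: add_edge(A, B). Edges now: 2
Op 3: add_edge(C, D). Edges now: 3
Op 4: add_edge(B, D). Edges now: 4
Compute levels (Kahn BFS):
  sources (in-degree 0): A, C
  process A: level=0
    A->B: in-degree(B)=1, level(B)>=1
  process C: level=0
    C->B: in-degree(B)=0, level(B)=1, enqueue
    C->D: in-degree(D)=1, level(D)>=1
  process B: level=1
    B->D: in-degree(D)=0, level(D)=2, enqueue
  process D: level=2
All levels: A:0, B:1, C:0, D:2
level(D) = 2

Answer: 2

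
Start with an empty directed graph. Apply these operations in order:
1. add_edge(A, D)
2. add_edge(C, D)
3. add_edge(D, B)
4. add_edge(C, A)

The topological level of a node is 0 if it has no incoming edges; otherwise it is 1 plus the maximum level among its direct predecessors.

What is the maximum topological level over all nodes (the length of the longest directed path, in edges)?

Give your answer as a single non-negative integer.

Op 1: add_edge(A, D). Edges now: 1
Op 2: add_edge(C, D). Edges now: 2
Op 3: add_edge(D, B). Edges now: 3
Op 4: add_edge(C, A). Edges now: 4
Compute levels (Kahn BFS):
  sources (in-degree 0): C
  process C: level=0
    C->A: in-degree(A)=0, level(A)=1, enqueue
    C->D: in-degree(D)=1, level(D)>=1
  process A: level=1
    A->D: in-degree(D)=0, level(D)=2, enqueue
  process D: level=2
    D->B: in-degree(B)=0, level(B)=3, enqueue
  process B: level=3
All levels: A:1, B:3, C:0, D:2
max level = 3

Answer: 3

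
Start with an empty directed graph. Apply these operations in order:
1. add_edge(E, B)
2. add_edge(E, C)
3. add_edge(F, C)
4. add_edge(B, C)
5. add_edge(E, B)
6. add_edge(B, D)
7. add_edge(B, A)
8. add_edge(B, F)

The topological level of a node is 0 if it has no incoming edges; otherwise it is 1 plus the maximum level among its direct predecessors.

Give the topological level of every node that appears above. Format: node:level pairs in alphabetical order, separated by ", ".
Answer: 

Op 1: add_edge(E, B). Edges now: 1
Op 2: add_edge(E, C). Edges now: 2
Op 3: add_edge(F, C). Edges now: 3
Op 4: add_edge(B, C). Edges now: 4
Op 5: add_edge(E, B) (duplicate, no change). Edges now: 4
Op 6: add_edge(B, D). Edges now: 5
Op 7: add_edge(B, A). Edges now: 6
Op 8: add_edge(B, F). Edges now: 7
Compute levels (Kahn BFS):
  sources (in-degree 0): E
  process E: level=0
    E->B: in-degree(B)=0, level(B)=1, enqueue
    E->C: in-degree(C)=2, level(C)>=1
  process B: level=1
    B->A: in-degree(A)=0, level(A)=2, enqueue
    B->C: in-degree(C)=1, level(C)>=2
    B->D: in-degree(D)=0, level(D)=2, enqueue
    B->F: in-degree(F)=0, level(F)=2, enqueue
  process A: level=2
  process D: level=2
  process F: level=2
    F->C: in-degree(C)=0, level(C)=3, enqueue
  process C: level=3
All levels: A:2, B:1, C:3, D:2, E:0, F:2

Answer: A:2, B:1, C:3, D:2, E:0, F:2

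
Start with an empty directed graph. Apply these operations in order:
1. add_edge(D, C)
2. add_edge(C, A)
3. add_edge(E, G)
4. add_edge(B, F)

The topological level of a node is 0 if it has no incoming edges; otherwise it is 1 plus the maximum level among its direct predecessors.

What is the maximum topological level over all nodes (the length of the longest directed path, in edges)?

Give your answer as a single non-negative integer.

Answer: 2

Derivation:
Op 1: add_edge(D, C). Edges now: 1
Op 2: add_edge(C, A). Edges now: 2
Op 3: add_edge(E, G). Edges now: 3
Op 4: add_edge(B, F). Edges now: 4
Compute levels (Kahn BFS):
  sources (in-degree 0): B, D, E
  process B: level=0
    B->F: in-degree(F)=0, level(F)=1, enqueue
  process D: level=0
    D->C: in-degree(C)=0, level(C)=1, enqueue
  process E: level=0
    E->G: in-degree(G)=0, level(G)=1, enqueue
  process F: level=1
  process C: level=1
    C->A: in-degree(A)=0, level(A)=2, enqueue
  process G: level=1
  process A: level=2
All levels: A:2, B:0, C:1, D:0, E:0, F:1, G:1
max level = 2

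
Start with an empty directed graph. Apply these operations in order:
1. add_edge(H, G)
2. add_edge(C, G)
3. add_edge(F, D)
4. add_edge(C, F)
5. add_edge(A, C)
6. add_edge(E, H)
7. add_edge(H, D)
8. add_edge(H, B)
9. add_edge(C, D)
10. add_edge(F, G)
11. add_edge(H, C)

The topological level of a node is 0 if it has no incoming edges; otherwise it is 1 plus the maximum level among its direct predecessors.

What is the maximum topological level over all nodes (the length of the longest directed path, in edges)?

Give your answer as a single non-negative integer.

Answer: 4

Derivation:
Op 1: add_edge(H, G). Edges now: 1
Op 2: add_edge(C, G). Edges now: 2
Op 3: add_edge(F, D). Edges now: 3
Op 4: add_edge(C, F). Edges now: 4
Op 5: add_edge(A, C). Edges now: 5
Op 6: add_edge(E, H). Edges now: 6
Op 7: add_edge(H, D). Edges now: 7
Op 8: add_edge(H, B). Edges now: 8
Op 9: add_edge(C, D). Edges now: 9
Op 10: add_edge(F, G). Edges now: 10
Op 11: add_edge(H, C). Edges now: 11
Compute levels (Kahn BFS):
  sources (in-degree 0): A, E
  process A: level=0
    A->C: in-degree(C)=1, level(C)>=1
  process E: level=0
    E->H: in-degree(H)=0, level(H)=1, enqueue
  process H: level=1
    H->B: in-degree(B)=0, level(B)=2, enqueue
    H->C: in-degree(C)=0, level(C)=2, enqueue
    H->D: in-degree(D)=2, level(D)>=2
    H->G: in-degree(G)=2, level(G)>=2
  process B: level=2
  process C: level=2
    C->D: in-degree(D)=1, level(D)>=3
    C->F: in-degree(F)=0, level(F)=3, enqueue
    C->G: in-degree(G)=1, level(G)>=3
  process F: level=3
    F->D: in-degree(D)=0, level(D)=4, enqueue
    F->G: in-degree(G)=0, level(G)=4, enqueue
  process D: level=4
  process G: level=4
All levels: A:0, B:2, C:2, D:4, E:0, F:3, G:4, H:1
max level = 4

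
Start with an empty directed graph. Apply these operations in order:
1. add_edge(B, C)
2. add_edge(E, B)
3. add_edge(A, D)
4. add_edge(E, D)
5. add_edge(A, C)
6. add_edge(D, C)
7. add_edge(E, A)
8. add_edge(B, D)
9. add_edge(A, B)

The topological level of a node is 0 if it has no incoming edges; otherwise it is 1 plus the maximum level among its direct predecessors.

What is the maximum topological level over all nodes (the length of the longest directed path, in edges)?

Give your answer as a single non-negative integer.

Answer: 4

Derivation:
Op 1: add_edge(B, C). Edges now: 1
Op 2: add_edge(E, B). Edges now: 2
Op 3: add_edge(A, D). Edges now: 3
Op 4: add_edge(E, D). Edges now: 4
Op 5: add_edge(A, C). Edges now: 5
Op 6: add_edge(D, C). Edges now: 6
Op 7: add_edge(E, A). Edges now: 7
Op 8: add_edge(B, D). Edges now: 8
Op 9: add_edge(A, B). Edges now: 9
Compute levels (Kahn BFS):
  sources (in-degree 0): E
  process E: level=0
    E->A: in-degree(A)=0, level(A)=1, enqueue
    E->B: in-degree(B)=1, level(B)>=1
    E->D: in-degree(D)=2, level(D)>=1
  process A: level=1
    A->B: in-degree(B)=0, level(B)=2, enqueue
    A->C: in-degree(C)=2, level(C)>=2
    A->D: in-degree(D)=1, level(D)>=2
  process B: level=2
    B->C: in-degree(C)=1, level(C)>=3
    B->D: in-degree(D)=0, level(D)=3, enqueue
  process D: level=3
    D->C: in-degree(C)=0, level(C)=4, enqueue
  process C: level=4
All levels: A:1, B:2, C:4, D:3, E:0
max level = 4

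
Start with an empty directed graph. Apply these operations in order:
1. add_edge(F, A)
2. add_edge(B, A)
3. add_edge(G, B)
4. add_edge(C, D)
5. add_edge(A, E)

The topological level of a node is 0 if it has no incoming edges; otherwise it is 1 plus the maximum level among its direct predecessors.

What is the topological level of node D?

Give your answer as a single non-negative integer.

Answer: 1

Derivation:
Op 1: add_edge(F, A). Edges now: 1
Op 2: add_edge(B, A). Edges now: 2
Op 3: add_edge(G, B). Edges now: 3
Op 4: add_edge(C, D). Edges now: 4
Op 5: add_edge(A, E). Edges now: 5
Compute levels (Kahn BFS):
  sources (in-degree 0): C, F, G
  process C: level=0
    C->D: in-degree(D)=0, level(D)=1, enqueue
  process F: level=0
    F->A: in-degree(A)=1, level(A)>=1
  process G: level=0
    G->B: in-degree(B)=0, level(B)=1, enqueue
  process D: level=1
  process B: level=1
    B->A: in-degree(A)=0, level(A)=2, enqueue
  process A: level=2
    A->E: in-degree(E)=0, level(E)=3, enqueue
  process E: level=3
All levels: A:2, B:1, C:0, D:1, E:3, F:0, G:0
level(D) = 1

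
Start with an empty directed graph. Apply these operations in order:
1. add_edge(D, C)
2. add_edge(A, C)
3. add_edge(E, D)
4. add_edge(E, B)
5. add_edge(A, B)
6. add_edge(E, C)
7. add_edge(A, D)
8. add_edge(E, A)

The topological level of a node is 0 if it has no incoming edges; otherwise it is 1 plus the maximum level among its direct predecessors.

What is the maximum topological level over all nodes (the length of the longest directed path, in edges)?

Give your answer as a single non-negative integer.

Answer: 3

Derivation:
Op 1: add_edge(D, C). Edges now: 1
Op 2: add_edge(A, C). Edges now: 2
Op 3: add_edge(E, D). Edges now: 3
Op 4: add_edge(E, B). Edges now: 4
Op 5: add_edge(A, B). Edges now: 5
Op 6: add_edge(E, C). Edges now: 6
Op 7: add_edge(A, D). Edges now: 7
Op 8: add_edge(E, A). Edges now: 8
Compute levels (Kahn BFS):
  sources (in-degree 0): E
  process E: level=0
    E->A: in-degree(A)=0, level(A)=1, enqueue
    E->B: in-degree(B)=1, level(B)>=1
    E->C: in-degree(C)=2, level(C)>=1
    E->D: in-degree(D)=1, level(D)>=1
  process A: level=1
    A->B: in-degree(B)=0, level(B)=2, enqueue
    A->C: in-degree(C)=1, level(C)>=2
    A->D: in-degree(D)=0, level(D)=2, enqueue
  process B: level=2
  process D: level=2
    D->C: in-degree(C)=0, level(C)=3, enqueue
  process C: level=3
All levels: A:1, B:2, C:3, D:2, E:0
max level = 3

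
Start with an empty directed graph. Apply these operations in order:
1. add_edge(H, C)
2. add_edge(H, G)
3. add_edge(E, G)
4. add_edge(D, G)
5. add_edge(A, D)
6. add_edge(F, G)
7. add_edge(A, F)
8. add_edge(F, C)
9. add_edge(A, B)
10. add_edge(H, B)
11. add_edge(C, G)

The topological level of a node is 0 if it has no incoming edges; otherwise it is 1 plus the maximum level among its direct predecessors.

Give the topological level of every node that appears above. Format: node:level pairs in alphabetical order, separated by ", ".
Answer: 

Op 1: add_edge(H, C). Edges now: 1
Op 2: add_edge(H, G). Edges now: 2
Op 3: add_edge(E, G). Edges now: 3
Op 4: add_edge(D, G). Edges now: 4
Op 5: add_edge(A, D). Edges now: 5
Op 6: add_edge(F, G). Edges now: 6
Op 7: add_edge(A, F). Edges now: 7
Op 8: add_edge(F, C). Edges now: 8
Op 9: add_edge(A, B). Edges now: 9
Op 10: add_edge(H, B). Edges now: 10
Op 11: add_edge(C, G). Edges now: 11
Compute levels (Kahn BFS):
  sources (in-degree 0): A, E, H
  process A: level=0
    A->B: in-degree(B)=1, level(B)>=1
    A->D: in-degree(D)=0, level(D)=1, enqueue
    A->F: in-degree(F)=0, level(F)=1, enqueue
  process E: level=0
    E->G: in-degree(G)=4, level(G)>=1
  process H: level=0
    H->B: in-degree(B)=0, level(B)=1, enqueue
    H->C: in-degree(C)=1, level(C)>=1
    H->G: in-degree(G)=3, level(G)>=1
  process D: level=1
    D->G: in-degree(G)=2, level(G)>=2
  process F: level=1
    F->C: in-degree(C)=0, level(C)=2, enqueue
    F->G: in-degree(G)=1, level(G)>=2
  process B: level=1
  process C: level=2
    C->G: in-degree(G)=0, level(G)=3, enqueue
  process G: level=3
All levels: A:0, B:1, C:2, D:1, E:0, F:1, G:3, H:0

Answer: A:0, B:1, C:2, D:1, E:0, F:1, G:3, H:0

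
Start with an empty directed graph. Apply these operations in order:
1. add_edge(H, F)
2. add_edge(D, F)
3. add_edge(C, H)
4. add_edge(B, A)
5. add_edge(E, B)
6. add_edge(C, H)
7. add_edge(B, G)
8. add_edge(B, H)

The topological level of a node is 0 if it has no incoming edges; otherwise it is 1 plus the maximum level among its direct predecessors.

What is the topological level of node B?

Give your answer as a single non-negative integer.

Answer: 1

Derivation:
Op 1: add_edge(H, F). Edges now: 1
Op 2: add_edge(D, F). Edges now: 2
Op 3: add_edge(C, H). Edges now: 3
Op 4: add_edge(B, A). Edges now: 4
Op 5: add_edge(E, B). Edges now: 5
Op 6: add_edge(C, H) (duplicate, no change). Edges now: 5
Op 7: add_edge(B, G). Edges now: 6
Op 8: add_edge(B, H). Edges now: 7
Compute levels (Kahn BFS):
  sources (in-degree 0): C, D, E
  process C: level=0
    C->H: in-degree(H)=1, level(H)>=1
  process D: level=0
    D->F: in-degree(F)=1, level(F)>=1
  process E: level=0
    E->B: in-degree(B)=0, level(B)=1, enqueue
  process B: level=1
    B->A: in-degree(A)=0, level(A)=2, enqueue
    B->G: in-degree(G)=0, level(G)=2, enqueue
    B->H: in-degree(H)=0, level(H)=2, enqueue
  process A: level=2
  process G: level=2
  process H: level=2
    H->F: in-degree(F)=0, level(F)=3, enqueue
  process F: level=3
All levels: A:2, B:1, C:0, D:0, E:0, F:3, G:2, H:2
level(B) = 1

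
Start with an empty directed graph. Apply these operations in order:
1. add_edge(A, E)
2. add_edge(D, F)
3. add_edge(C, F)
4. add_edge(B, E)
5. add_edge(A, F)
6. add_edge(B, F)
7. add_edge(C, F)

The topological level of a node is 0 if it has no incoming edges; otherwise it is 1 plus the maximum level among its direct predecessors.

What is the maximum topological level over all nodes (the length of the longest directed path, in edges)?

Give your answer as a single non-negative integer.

Answer: 1

Derivation:
Op 1: add_edge(A, E). Edges now: 1
Op 2: add_edge(D, F). Edges now: 2
Op 3: add_edge(C, F). Edges now: 3
Op 4: add_edge(B, E). Edges now: 4
Op 5: add_edge(A, F). Edges now: 5
Op 6: add_edge(B, F). Edges now: 6
Op 7: add_edge(C, F) (duplicate, no change). Edges now: 6
Compute levels (Kahn BFS):
  sources (in-degree 0): A, B, C, D
  process A: level=0
    A->E: in-degree(E)=1, level(E)>=1
    A->F: in-degree(F)=3, level(F)>=1
  process B: level=0
    B->E: in-degree(E)=0, level(E)=1, enqueue
    B->F: in-degree(F)=2, level(F)>=1
  process C: level=0
    C->F: in-degree(F)=1, level(F)>=1
  process D: level=0
    D->F: in-degree(F)=0, level(F)=1, enqueue
  process E: level=1
  process F: level=1
All levels: A:0, B:0, C:0, D:0, E:1, F:1
max level = 1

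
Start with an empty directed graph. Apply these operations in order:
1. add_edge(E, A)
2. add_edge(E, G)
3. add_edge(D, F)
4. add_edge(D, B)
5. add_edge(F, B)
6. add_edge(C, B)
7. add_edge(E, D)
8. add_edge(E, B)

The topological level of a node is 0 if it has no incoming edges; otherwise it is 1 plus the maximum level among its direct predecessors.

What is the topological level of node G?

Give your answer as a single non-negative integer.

Answer: 1

Derivation:
Op 1: add_edge(E, A). Edges now: 1
Op 2: add_edge(E, G). Edges now: 2
Op 3: add_edge(D, F). Edges now: 3
Op 4: add_edge(D, B). Edges now: 4
Op 5: add_edge(F, B). Edges now: 5
Op 6: add_edge(C, B). Edges now: 6
Op 7: add_edge(E, D). Edges now: 7
Op 8: add_edge(E, B). Edges now: 8
Compute levels (Kahn BFS):
  sources (in-degree 0): C, E
  process C: level=0
    C->B: in-degree(B)=3, level(B)>=1
  process E: level=0
    E->A: in-degree(A)=0, level(A)=1, enqueue
    E->B: in-degree(B)=2, level(B)>=1
    E->D: in-degree(D)=0, level(D)=1, enqueue
    E->G: in-degree(G)=0, level(G)=1, enqueue
  process A: level=1
  process D: level=1
    D->B: in-degree(B)=1, level(B)>=2
    D->F: in-degree(F)=0, level(F)=2, enqueue
  process G: level=1
  process F: level=2
    F->B: in-degree(B)=0, level(B)=3, enqueue
  process B: level=3
All levels: A:1, B:3, C:0, D:1, E:0, F:2, G:1
level(G) = 1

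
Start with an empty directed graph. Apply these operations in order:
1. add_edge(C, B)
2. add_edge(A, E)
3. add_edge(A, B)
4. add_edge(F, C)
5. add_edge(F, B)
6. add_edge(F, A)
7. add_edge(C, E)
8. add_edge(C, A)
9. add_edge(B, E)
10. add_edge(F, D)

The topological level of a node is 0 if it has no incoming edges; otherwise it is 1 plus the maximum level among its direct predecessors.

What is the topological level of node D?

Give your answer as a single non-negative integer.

Answer: 1

Derivation:
Op 1: add_edge(C, B). Edges now: 1
Op 2: add_edge(A, E). Edges now: 2
Op 3: add_edge(A, B). Edges now: 3
Op 4: add_edge(F, C). Edges now: 4
Op 5: add_edge(F, B). Edges now: 5
Op 6: add_edge(F, A). Edges now: 6
Op 7: add_edge(C, E). Edges now: 7
Op 8: add_edge(C, A). Edges now: 8
Op 9: add_edge(B, E). Edges now: 9
Op 10: add_edge(F, D). Edges now: 10
Compute levels (Kahn BFS):
  sources (in-degree 0): F
  process F: level=0
    F->A: in-degree(A)=1, level(A)>=1
    F->B: in-degree(B)=2, level(B)>=1
    F->C: in-degree(C)=0, level(C)=1, enqueue
    F->D: in-degree(D)=0, level(D)=1, enqueue
  process C: level=1
    C->A: in-degree(A)=0, level(A)=2, enqueue
    C->B: in-degree(B)=1, level(B)>=2
    C->E: in-degree(E)=2, level(E)>=2
  process D: level=1
  process A: level=2
    A->B: in-degree(B)=0, level(B)=3, enqueue
    A->E: in-degree(E)=1, level(E)>=3
  process B: level=3
    B->E: in-degree(E)=0, level(E)=4, enqueue
  process E: level=4
All levels: A:2, B:3, C:1, D:1, E:4, F:0
level(D) = 1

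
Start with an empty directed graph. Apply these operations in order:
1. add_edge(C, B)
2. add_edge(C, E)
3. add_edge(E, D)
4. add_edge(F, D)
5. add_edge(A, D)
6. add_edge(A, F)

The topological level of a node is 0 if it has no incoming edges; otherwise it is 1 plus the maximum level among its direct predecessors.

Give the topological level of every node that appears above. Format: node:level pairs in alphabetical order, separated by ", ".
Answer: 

Op 1: add_edge(C, B). Edges now: 1
Op 2: add_edge(C, E). Edges now: 2
Op 3: add_edge(E, D). Edges now: 3
Op 4: add_edge(F, D). Edges now: 4
Op 5: add_edge(A, D). Edges now: 5
Op 6: add_edge(A, F). Edges now: 6
Compute levels (Kahn BFS):
  sources (in-degree 0): A, C
  process A: level=0
    A->D: in-degree(D)=2, level(D)>=1
    A->F: in-degree(F)=0, level(F)=1, enqueue
  process C: level=0
    C->B: in-degree(B)=0, level(B)=1, enqueue
    C->E: in-degree(E)=0, level(E)=1, enqueue
  process F: level=1
    F->D: in-degree(D)=1, level(D)>=2
  process B: level=1
  process E: level=1
    E->D: in-degree(D)=0, level(D)=2, enqueue
  process D: level=2
All levels: A:0, B:1, C:0, D:2, E:1, F:1

Answer: A:0, B:1, C:0, D:2, E:1, F:1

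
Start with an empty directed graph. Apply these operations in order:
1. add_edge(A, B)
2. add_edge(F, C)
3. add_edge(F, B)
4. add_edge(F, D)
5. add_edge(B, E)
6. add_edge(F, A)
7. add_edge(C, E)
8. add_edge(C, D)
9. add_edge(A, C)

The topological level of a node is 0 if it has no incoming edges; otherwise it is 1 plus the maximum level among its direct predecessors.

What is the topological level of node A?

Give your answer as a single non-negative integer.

Op 1: add_edge(A, B). Edges now: 1
Op 2: add_edge(F, C). Edges now: 2
Op 3: add_edge(F, B). Edges now: 3
Op 4: add_edge(F, D). Edges now: 4
Op 5: add_edge(B, E). Edges now: 5
Op 6: add_edge(F, A). Edges now: 6
Op 7: add_edge(C, E). Edges now: 7
Op 8: add_edge(C, D). Edges now: 8
Op 9: add_edge(A, C). Edges now: 9
Compute levels (Kahn BFS):
  sources (in-degree 0): F
  process F: level=0
    F->A: in-degree(A)=0, level(A)=1, enqueue
    F->B: in-degree(B)=1, level(B)>=1
    F->C: in-degree(C)=1, level(C)>=1
    F->D: in-degree(D)=1, level(D)>=1
  process A: level=1
    A->B: in-degree(B)=0, level(B)=2, enqueue
    A->C: in-degree(C)=0, level(C)=2, enqueue
  process B: level=2
    B->E: in-degree(E)=1, level(E)>=3
  process C: level=2
    C->D: in-degree(D)=0, level(D)=3, enqueue
    C->E: in-degree(E)=0, level(E)=3, enqueue
  process D: level=3
  process E: level=3
All levels: A:1, B:2, C:2, D:3, E:3, F:0
level(A) = 1

Answer: 1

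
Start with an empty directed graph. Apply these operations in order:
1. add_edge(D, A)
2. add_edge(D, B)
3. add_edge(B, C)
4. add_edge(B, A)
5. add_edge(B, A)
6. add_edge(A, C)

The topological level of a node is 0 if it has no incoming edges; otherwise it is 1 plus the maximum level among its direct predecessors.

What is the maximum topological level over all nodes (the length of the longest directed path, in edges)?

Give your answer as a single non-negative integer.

Op 1: add_edge(D, A). Edges now: 1
Op 2: add_edge(D, B). Edges now: 2
Op 3: add_edge(B, C). Edges now: 3
Op 4: add_edge(B, A). Edges now: 4
Op 5: add_edge(B, A) (duplicate, no change). Edges now: 4
Op 6: add_edge(A, C). Edges now: 5
Compute levels (Kahn BFS):
  sources (in-degree 0): D
  process D: level=0
    D->A: in-degree(A)=1, level(A)>=1
    D->B: in-degree(B)=0, level(B)=1, enqueue
  process B: level=1
    B->A: in-degree(A)=0, level(A)=2, enqueue
    B->C: in-degree(C)=1, level(C)>=2
  process A: level=2
    A->C: in-degree(C)=0, level(C)=3, enqueue
  process C: level=3
All levels: A:2, B:1, C:3, D:0
max level = 3

Answer: 3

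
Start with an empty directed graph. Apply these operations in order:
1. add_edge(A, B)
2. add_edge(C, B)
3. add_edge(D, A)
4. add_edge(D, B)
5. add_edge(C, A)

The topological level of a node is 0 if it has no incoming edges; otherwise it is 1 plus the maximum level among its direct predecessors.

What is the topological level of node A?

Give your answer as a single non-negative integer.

Answer: 1

Derivation:
Op 1: add_edge(A, B). Edges now: 1
Op 2: add_edge(C, B). Edges now: 2
Op 3: add_edge(D, A). Edges now: 3
Op 4: add_edge(D, B). Edges now: 4
Op 5: add_edge(C, A). Edges now: 5
Compute levels (Kahn BFS):
  sources (in-degree 0): C, D
  process C: level=0
    C->A: in-degree(A)=1, level(A)>=1
    C->B: in-degree(B)=2, level(B)>=1
  process D: level=0
    D->A: in-degree(A)=0, level(A)=1, enqueue
    D->B: in-degree(B)=1, level(B)>=1
  process A: level=1
    A->B: in-degree(B)=0, level(B)=2, enqueue
  process B: level=2
All levels: A:1, B:2, C:0, D:0
level(A) = 1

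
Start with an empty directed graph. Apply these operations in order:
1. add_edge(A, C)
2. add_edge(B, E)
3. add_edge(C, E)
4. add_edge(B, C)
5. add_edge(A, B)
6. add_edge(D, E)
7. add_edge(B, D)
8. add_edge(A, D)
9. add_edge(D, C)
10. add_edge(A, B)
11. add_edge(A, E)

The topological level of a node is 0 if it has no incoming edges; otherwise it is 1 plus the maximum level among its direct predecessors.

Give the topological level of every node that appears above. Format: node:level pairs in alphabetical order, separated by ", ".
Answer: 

Answer: A:0, B:1, C:3, D:2, E:4

Derivation:
Op 1: add_edge(A, C). Edges now: 1
Op 2: add_edge(B, E). Edges now: 2
Op 3: add_edge(C, E). Edges now: 3
Op 4: add_edge(B, C). Edges now: 4
Op 5: add_edge(A, B). Edges now: 5
Op 6: add_edge(D, E). Edges now: 6
Op 7: add_edge(B, D). Edges now: 7
Op 8: add_edge(A, D). Edges now: 8
Op 9: add_edge(D, C). Edges now: 9
Op 10: add_edge(A, B) (duplicate, no change). Edges now: 9
Op 11: add_edge(A, E). Edges now: 10
Compute levels (Kahn BFS):
  sources (in-degree 0): A
  process A: level=0
    A->B: in-degree(B)=0, level(B)=1, enqueue
    A->C: in-degree(C)=2, level(C)>=1
    A->D: in-degree(D)=1, level(D)>=1
    A->E: in-degree(E)=3, level(E)>=1
  process B: level=1
    B->C: in-degree(C)=1, level(C)>=2
    B->D: in-degree(D)=0, level(D)=2, enqueue
    B->E: in-degree(E)=2, level(E)>=2
  process D: level=2
    D->C: in-degree(C)=0, level(C)=3, enqueue
    D->E: in-degree(E)=1, level(E)>=3
  process C: level=3
    C->E: in-degree(E)=0, level(E)=4, enqueue
  process E: level=4
All levels: A:0, B:1, C:3, D:2, E:4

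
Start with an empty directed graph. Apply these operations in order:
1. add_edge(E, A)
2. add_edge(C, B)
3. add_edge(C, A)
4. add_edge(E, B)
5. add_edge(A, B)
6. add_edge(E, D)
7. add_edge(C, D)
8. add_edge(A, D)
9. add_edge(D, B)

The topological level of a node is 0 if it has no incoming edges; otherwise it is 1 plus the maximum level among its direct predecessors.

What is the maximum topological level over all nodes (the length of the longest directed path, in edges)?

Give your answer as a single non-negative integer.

Answer: 3

Derivation:
Op 1: add_edge(E, A). Edges now: 1
Op 2: add_edge(C, B). Edges now: 2
Op 3: add_edge(C, A). Edges now: 3
Op 4: add_edge(E, B). Edges now: 4
Op 5: add_edge(A, B). Edges now: 5
Op 6: add_edge(E, D). Edges now: 6
Op 7: add_edge(C, D). Edges now: 7
Op 8: add_edge(A, D). Edges now: 8
Op 9: add_edge(D, B). Edges now: 9
Compute levels (Kahn BFS):
  sources (in-degree 0): C, E
  process C: level=0
    C->A: in-degree(A)=1, level(A)>=1
    C->B: in-degree(B)=3, level(B)>=1
    C->D: in-degree(D)=2, level(D)>=1
  process E: level=0
    E->A: in-degree(A)=0, level(A)=1, enqueue
    E->B: in-degree(B)=2, level(B)>=1
    E->D: in-degree(D)=1, level(D)>=1
  process A: level=1
    A->B: in-degree(B)=1, level(B)>=2
    A->D: in-degree(D)=0, level(D)=2, enqueue
  process D: level=2
    D->B: in-degree(B)=0, level(B)=3, enqueue
  process B: level=3
All levels: A:1, B:3, C:0, D:2, E:0
max level = 3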